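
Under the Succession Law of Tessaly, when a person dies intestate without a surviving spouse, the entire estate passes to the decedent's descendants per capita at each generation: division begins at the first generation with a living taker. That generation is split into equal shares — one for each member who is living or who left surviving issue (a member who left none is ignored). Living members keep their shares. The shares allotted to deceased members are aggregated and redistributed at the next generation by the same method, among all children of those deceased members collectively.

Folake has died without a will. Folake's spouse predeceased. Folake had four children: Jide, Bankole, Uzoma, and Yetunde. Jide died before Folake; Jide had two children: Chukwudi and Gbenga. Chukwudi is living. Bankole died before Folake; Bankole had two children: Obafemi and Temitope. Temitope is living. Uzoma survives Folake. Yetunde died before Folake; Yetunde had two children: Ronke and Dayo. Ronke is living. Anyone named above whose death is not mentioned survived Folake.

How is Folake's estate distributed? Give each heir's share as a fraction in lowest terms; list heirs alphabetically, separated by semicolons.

Chukwudi 1/8; Dayo 1/8; Gbenga 1/8; Obafemi 1/8; Ronke 1/8; Temitope 1/8; Uzoma 1/4

There is no surviving spouse, so the entire estate passes to Folake's descendants per capita at each generation.
At generation 1 (Jide, Bankole, Uzoma, Yetunde) there are 4 shares of (1)/4 = 1/4 each.
Living: Uzoma — each takes 1/4.
Deceased: Jide, Bankole, and Yetunde. Their combined 3/4 is pooled and carried to generation 2.
At generation 2 (Chukwudi, Gbenga, Obafemi, Temitope, Ronke, Dayo) there are 6 shares of (3/4)/6 = 1/8 each.
Living: Chukwudi, Gbenga, Obafemi, Temitope, Ronke, and Dayo — each takes 1/8.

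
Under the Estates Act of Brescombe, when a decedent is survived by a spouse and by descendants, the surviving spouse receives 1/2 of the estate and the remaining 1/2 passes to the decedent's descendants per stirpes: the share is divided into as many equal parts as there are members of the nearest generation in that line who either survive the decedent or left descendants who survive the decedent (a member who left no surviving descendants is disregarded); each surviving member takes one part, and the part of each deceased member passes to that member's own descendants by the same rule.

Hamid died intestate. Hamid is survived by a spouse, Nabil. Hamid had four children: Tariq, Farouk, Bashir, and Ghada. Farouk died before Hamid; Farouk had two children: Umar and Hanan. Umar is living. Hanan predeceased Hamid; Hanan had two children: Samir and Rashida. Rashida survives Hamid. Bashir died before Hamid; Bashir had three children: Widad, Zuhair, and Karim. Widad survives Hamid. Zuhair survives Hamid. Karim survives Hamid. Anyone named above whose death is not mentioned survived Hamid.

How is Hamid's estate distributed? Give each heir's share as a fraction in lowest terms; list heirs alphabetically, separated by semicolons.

Nabil, as surviving spouse, takes 1/2.
The remaining 1/2 passes to Hamid's descendants per stirpes.
The 1/2 is divided into 4 equal shares of 1/8 among Tariq, Farouk, Bashir, Ghada.
Tariq is living and takes 1/8.
Farouk predeceased; the 1/8 allotted to Farouk's branch passes to Farouk's issue by representation.
The 1/8 is divided into 2 equal shares of 1/16 among Umar, Hanan.
Umar is living and takes 1/16.
Hanan predeceased; the 1/16 allotted to Hanan's branch passes to Hanan's issue by representation.
The 1/16 is divided into 2 equal shares of 1/32 among Samir, Rashida.
Samir is living and takes 1/32.
Rashida is living and takes 1/32.
Bashir predeceased; the 1/8 allotted to Bashir's branch passes to Bashir's issue by representation.
The 1/8 is divided into 3 equal shares of 1/24 among Widad, Zuhair, Karim.
Widad is living and takes 1/24.
Zuhair is living and takes 1/24.
Karim is living and takes 1/24.
Ghada is living and takes 1/8.

Ghada 1/8; Karim 1/24; Nabil 1/2; Rashida 1/32; Samir 1/32; Tariq 1/8; Umar 1/16; Widad 1/24; Zuhair 1/24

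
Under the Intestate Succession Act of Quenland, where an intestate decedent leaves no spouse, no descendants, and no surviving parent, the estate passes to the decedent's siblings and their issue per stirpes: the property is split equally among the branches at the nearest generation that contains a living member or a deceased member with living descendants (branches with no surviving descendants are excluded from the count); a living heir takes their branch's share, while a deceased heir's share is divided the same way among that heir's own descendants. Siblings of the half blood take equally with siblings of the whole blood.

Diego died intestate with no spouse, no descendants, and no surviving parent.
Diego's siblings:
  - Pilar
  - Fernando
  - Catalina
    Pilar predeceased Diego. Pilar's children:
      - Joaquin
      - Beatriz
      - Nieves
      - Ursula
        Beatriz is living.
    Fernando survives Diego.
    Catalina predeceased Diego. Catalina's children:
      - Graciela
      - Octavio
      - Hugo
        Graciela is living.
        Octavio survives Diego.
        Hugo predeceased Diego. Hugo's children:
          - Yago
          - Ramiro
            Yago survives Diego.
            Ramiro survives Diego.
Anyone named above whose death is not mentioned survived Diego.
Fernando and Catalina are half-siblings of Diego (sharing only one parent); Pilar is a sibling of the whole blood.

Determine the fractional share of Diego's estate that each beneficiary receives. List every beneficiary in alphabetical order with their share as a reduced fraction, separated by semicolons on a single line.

Beatriz 1/12; Fernando 1/3; Graciela 1/9; Joaquin 1/12; Nieves 1/12; Octavio 1/9; Ramiro 1/18; Ursula 1/12; Yago 1/18

No spouse, descendants, or parent survives, so the estate passes to Diego's siblings per stirpes.
Half-blood and whole-blood siblings take equally under the stated rule.
The estate is divided into 3 equal shares of 1/3 among Pilar, Fernando, Catalina.
Pilar predeceased; the 1/3 allotted to Pilar's branch passes to Pilar's issue by representation.
The 1/3 is divided into 4 equal shares of 1/12 among Joaquin, Beatriz, Nieves, Ursula.
Joaquin is living and takes 1/12.
Beatriz is living and takes 1/12.
Nieves is living and takes 1/12.
Ursula is living and takes 1/12.
Fernando is living and takes 1/3.
Catalina predeceased; the 1/3 allotted to Catalina's branch passes to Catalina's issue by representation.
The 1/3 is divided into 3 equal shares of 1/9 among Graciela, Octavio, Hugo.
Graciela is living and takes 1/9.
Octavio is living and takes 1/9.
Hugo predeceased; the 1/9 allotted to Hugo's branch passes to Hugo's issue by representation.
The 1/9 is divided into 2 equal shares of 1/18 among Yago, Ramiro.
Yago is living and takes 1/18.
Ramiro is living and takes 1/18.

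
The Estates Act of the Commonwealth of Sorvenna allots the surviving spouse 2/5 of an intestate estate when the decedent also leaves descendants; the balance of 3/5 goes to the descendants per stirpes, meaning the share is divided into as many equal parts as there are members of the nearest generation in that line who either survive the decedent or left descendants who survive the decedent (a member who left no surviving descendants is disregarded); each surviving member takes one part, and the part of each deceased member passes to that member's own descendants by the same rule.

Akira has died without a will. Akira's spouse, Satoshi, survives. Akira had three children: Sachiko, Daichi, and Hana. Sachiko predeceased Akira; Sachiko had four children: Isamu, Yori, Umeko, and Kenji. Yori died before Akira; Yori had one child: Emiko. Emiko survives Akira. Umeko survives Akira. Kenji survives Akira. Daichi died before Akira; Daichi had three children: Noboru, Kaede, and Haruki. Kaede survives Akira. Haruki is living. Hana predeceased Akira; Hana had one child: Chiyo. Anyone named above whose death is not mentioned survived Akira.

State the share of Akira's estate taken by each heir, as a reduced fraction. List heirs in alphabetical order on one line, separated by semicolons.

Satoshi, as surviving spouse, takes 2/5.
The remaining 3/5 passes to Akira's descendants per stirpes.
The 3/5 is divided into 3 equal shares of 1/5 among Sachiko, Daichi, Hana.
Sachiko predeceased; the 1/5 allotted to Sachiko's branch passes to Sachiko's issue by representation.
The 1/5 is divided into 4 equal shares of 1/20 among Isamu, Yori, Umeko, Kenji.
Isamu is living and takes 1/20.
Yori predeceased; the 1/20 allotted to Yori's branch passes to Yori's issue by representation.
Emiko is the sole taker at this level and receives the full 1/20.
Umeko is living and takes 1/20.
Kenji is living and takes 1/20.
Daichi predeceased; the 1/5 allotted to Daichi's branch passes to Daichi's issue by representation.
The 1/5 is divided into 3 equal shares of 1/15 among Noboru, Kaede, Haruki.
Noboru is living and takes 1/15.
Kaede is living and takes 1/15.
Haruki is living and takes 1/15.
Hana predeceased; the 1/5 allotted to Hana's branch passes to Hana's issue by representation.
Chiyo is the sole taker at this level and receives the full 1/5.

Chiyo 1/5; Emiko 1/20; Haruki 1/15; Isamu 1/20; Kaede 1/15; Kenji 1/20; Noboru 1/15; Satoshi 2/5; Umeko 1/20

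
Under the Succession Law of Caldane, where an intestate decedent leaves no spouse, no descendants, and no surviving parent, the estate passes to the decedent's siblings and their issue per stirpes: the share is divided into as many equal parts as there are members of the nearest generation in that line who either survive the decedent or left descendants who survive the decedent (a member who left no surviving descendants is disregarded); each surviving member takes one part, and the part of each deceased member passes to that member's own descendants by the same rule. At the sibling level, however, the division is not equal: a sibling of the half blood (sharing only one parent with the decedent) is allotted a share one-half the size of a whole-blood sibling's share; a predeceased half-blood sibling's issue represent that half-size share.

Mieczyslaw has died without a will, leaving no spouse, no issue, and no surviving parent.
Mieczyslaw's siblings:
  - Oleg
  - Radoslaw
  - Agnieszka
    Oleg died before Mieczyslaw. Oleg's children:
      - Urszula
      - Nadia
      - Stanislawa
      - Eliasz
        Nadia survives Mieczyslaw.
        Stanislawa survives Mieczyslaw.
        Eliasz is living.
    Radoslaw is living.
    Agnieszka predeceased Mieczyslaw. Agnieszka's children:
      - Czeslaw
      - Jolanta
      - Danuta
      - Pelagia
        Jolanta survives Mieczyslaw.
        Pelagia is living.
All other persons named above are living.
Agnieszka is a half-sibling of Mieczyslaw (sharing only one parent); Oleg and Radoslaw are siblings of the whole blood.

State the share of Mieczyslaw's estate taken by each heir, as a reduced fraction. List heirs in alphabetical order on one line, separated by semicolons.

No spouse, descendants, or parent survives, so the estate passes to Mieczyslaw's siblings per stirpes.
Half-blood siblings count for one-half the weight of whole-blood siblings at the initial division.
Dividing 1 in proportion to weights (total weight 5/2): Oleg (weight 1) → 2/5; Radoslaw (weight 1) → 2/5; Agnieszka (weight 1/2) → 1/5.
Oleg predeceased; the 2/5 allotted to Oleg's branch passes to Oleg's issue by representation.
The 2/5 is divided into 4 equal shares of 1/10 among Urszula, Nadia, Stanislawa, Eliasz.
Urszula is living and takes 1/10.
Nadia is living and takes 1/10.
Stanislawa is living and takes 1/10.
Eliasz is living and takes 1/10.
Radoslaw is living and takes 2/5.
Agnieszka predeceased; the 1/5 allotted to Agnieszka's branch passes to Agnieszka's issue by representation.
The 1/5 is divided into 4 equal shares of 1/20 among Czeslaw, Jolanta, Danuta, Pelagia.
Czeslaw is living and takes 1/20.
Jolanta is living and takes 1/20.
Danuta is living and takes 1/20.
Pelagia is living and takes 1/20.

Czeslaw 1/20; Danuta 1/20; Eliasz 1/10; Jolanta 1/20; Nadia 1/10; Pelagia 1/20; Radoslaw 2/5; Stanislawa 1/10; Urszula 1/10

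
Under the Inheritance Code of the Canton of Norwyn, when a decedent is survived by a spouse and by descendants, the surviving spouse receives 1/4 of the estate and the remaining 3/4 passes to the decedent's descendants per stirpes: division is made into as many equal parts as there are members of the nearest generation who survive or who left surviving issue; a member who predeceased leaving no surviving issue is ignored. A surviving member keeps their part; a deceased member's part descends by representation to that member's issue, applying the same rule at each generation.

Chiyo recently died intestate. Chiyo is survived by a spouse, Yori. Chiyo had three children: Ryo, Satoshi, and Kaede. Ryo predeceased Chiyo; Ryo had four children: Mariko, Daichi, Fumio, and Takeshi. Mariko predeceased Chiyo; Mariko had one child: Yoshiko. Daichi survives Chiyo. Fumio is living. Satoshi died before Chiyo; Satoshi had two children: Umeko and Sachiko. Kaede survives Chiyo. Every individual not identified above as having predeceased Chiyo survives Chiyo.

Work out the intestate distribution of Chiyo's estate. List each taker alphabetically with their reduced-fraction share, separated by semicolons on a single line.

Daichi 1/16; Fumio 1/16; Kaede 1/4; Sachiko 1/8; Takeshi 1/16; Umeko 1/8; Yori 1/4; Yoshiko 1/16

Yori, as surviving spouse, takes 1/4.
The remaining 3/4 passes to Chiyo's descendants per stirpes.
The 3/4 is divided into 3 equal shares of 1/4 among Ryo, Satoshi, Kaede.
Ryo predeceased; the 1/4 allotted to Ryo's branch passes to Ryo's issue by representation.
The 1/4 is divided into 4 equal shares of 1/16 among Mariko, Daichi, Fumio, Takeshi.
Mariko predeceased; the 1/16 allotted to Mariko's branch passes to Mariko's issue by representation.
Yoshiko is the sole taker at this level and receives the full 1/16.
Daichi is living and takes 1/16.
Fumio is living and takes 1/16.
Takeshi is living and takes 1/16.
Satoshi predeceased; the 1/4 allotted to Satoshi's branch passes to Satoshi's issue by representation.
The 1/4 is divided into 2 equal shares of 1/8 among Umeko, Sachiko.
Umeko is living and takes 1/8.
Sachiko is living and takes 1/8.
Kaede is living and takes 1/4.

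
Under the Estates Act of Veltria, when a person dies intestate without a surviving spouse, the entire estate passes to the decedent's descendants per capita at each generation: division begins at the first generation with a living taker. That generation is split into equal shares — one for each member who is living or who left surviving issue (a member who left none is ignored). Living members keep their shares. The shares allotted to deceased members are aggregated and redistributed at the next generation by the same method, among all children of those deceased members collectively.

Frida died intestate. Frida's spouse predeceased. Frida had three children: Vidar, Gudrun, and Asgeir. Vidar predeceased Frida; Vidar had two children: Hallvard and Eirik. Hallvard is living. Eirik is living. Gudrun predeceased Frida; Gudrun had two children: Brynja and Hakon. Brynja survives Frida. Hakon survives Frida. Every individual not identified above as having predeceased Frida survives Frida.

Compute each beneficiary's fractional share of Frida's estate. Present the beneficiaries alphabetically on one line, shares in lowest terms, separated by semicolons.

There is no surviving spouse, so the entire estate passes to Frida's descendants per capita at each generation.
At generation 1 (Vidar, Gudrun, Asgeir) there are 3 shares of (1)/3 = 1/3 each.
Living: Asgeir — each takes 1/3.
Deceased: Vidar and Gudrun. Their combined 2/3 is pooled and carried to generation 2.
At generation 2 (Hallvard, Eirik, Brynja, Hakon) there are 4 shares of (2/3)/4 = 1/6 each.
Living: Hallvard, Eirik, Brynja, and Hakon — each takes 1/6.

Asgeir 1/3; Brynja 1/6; Eirik 1/6; Hakon 1/6; Hallvard 1/6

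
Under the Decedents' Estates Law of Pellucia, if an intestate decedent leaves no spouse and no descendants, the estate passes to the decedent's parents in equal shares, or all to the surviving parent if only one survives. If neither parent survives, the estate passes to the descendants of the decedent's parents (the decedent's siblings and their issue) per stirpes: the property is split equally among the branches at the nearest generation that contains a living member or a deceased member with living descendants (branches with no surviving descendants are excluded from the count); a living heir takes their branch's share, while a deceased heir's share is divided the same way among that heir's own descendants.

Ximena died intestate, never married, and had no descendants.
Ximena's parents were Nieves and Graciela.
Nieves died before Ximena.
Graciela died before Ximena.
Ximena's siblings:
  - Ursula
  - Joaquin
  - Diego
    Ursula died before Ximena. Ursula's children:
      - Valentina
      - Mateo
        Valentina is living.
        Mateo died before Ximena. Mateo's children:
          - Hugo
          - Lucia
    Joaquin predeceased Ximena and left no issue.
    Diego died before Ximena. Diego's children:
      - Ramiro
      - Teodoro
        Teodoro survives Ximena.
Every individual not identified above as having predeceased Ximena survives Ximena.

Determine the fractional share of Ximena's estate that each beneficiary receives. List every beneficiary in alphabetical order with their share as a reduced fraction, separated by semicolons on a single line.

Neither parent survives and there are no descendants, so the estate passes to Ximena's siblings and their issue per stirpes.
Joaquin left no surviving issue, so that branch lapses and is disregarded.
The estate is divided into 2 equal shares of 1/2 among Ursula, Diego.
Ursula predeceased; the 1/2 allotted to Ursula's branch passes to Ursula's issue by representation.
The 1/2 is divided into 2 equal shares of 1/4 among Valentina, Mateo.
Valentina is living and takes 1/4.
Mateo predeceased; the 1/4 allotted to Mateo's branch passes to Mateo's issue by representation.
The 1/4 is divided into 2 equal shares of 1/8 among Hugo, Lucia.
Hugo is living and takes 1/8.
Lucia is living and takes 1/8.
Diego predeceased; the 1/2 allotted to Diego's branch passes to Diego's issue by representation.
The 1/2 is divided into 2 equal shares of 1/4 among Ramiro, Teodoro.
Ramiro is living and takes 1/4.
Teodoro is living and takes 1/4.

Hugo 1/8; Lucia 1/8; Ramiro 1/4; Teodoro 1/4; Valentina 1/4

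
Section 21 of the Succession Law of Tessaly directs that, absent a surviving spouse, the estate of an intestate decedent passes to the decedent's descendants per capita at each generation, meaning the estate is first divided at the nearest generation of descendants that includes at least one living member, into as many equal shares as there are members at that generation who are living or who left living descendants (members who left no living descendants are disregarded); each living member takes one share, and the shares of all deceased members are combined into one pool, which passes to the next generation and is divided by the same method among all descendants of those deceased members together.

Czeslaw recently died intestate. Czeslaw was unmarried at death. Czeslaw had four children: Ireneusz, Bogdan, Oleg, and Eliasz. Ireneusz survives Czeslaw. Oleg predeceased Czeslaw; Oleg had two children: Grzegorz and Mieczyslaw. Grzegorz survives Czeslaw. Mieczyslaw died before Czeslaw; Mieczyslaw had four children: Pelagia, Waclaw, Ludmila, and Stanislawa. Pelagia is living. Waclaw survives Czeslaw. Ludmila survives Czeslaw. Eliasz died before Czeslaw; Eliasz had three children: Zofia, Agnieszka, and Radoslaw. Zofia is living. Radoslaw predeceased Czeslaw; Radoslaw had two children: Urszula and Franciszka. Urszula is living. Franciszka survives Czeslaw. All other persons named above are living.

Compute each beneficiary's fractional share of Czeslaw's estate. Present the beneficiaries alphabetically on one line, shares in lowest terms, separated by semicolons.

There is no surviving spouse, so the entire estate passes to Czeslaw's descendants per capita at each generation.
At generation 1 (Ireneusz, Bogdan, Oleg, Eliasz) there are 4 shares of (1)/4 = 1/4 each.
Living: Ireneusz and Bogdan — each takes 1/4.
Deceased: Oleg and Eliasz. Their combined 1/2 is pooled and carried to generation 2.
At generation 2 (Grzegorz, Mieczyslaw, Zofia, Agnieszka, Radoslaw) there are 5 shares of (1/2)/5 = 1/10 each.
Living: Grzegorz, Zofia, and Agnieszka — each takes 1/10.
Deceased: Mieczyslaw and Radoslaw. Their combined 1/5 is pooled and carried to generation 3.
At generation 3 (Pelagia, Waclaw, Ludmila, Stanislawa, Urszula, Franciszka) there are 6 shares of (1/5)/6 = 1/30 each.
Living: Pelagia, Waclaw, Ludmila, Stanislawa, Urszula, and Franciszka — each takes 1/30.

Agnieszka 1/10; Bogdan 1/4; Franciszka 1/30; Grzegorz 1/10; Ireneusz 1/4; Ludmila 1/30; Pelagia 1/30; Stanislawa 1/30; Urszula 1/30; Waclaw 1/30; Zofia 1/10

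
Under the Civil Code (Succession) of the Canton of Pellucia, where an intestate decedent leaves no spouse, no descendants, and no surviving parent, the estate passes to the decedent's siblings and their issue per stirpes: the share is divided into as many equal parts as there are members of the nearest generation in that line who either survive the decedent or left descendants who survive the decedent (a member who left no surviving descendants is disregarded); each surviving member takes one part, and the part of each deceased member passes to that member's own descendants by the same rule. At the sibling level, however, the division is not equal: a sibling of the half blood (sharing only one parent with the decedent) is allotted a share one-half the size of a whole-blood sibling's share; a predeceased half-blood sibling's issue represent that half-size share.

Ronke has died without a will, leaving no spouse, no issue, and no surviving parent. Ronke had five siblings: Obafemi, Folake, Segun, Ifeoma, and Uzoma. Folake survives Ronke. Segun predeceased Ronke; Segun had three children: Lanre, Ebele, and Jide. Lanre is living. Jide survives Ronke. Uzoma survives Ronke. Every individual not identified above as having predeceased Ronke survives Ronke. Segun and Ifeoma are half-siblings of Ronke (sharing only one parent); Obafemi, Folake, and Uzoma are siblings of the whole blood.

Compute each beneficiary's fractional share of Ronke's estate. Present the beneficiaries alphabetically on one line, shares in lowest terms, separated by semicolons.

Ebele 1/24; Folake 1/4; Ifeoma 1/8; Jide 1/24; Lanre 1/24; Obafemi 1/4; Uzoma 1/4

No spouse, descendants, or parent survives, so the estate passes to Ronke's siblings per stirpes.
Half-blood siblings count for one-half the weight of whole-blood siblings at the initial division.
Dividing 1 in proportion to weights (total weight 4): Obafemi (weight 1) → 1/4; Folake (weight 1) → 1/4; Segun (weight 1/2) → 1/8; Ifeoma (weight 1/2) → 1/8; Uzoma (weight 1) → 1/4.
Obafemi is living and takes 1/4.
Folake is living and takes 1/4.
Segun predeceased; the 1/8 allotted to Segun's branch passes to Segun's issue by representation.
The 1/8 is divided into 3 equal shares of 1/24 among Lanre, Ebele, Jide.
Lanre is living and takes 1/24.
Ebele is living and takes 1/24.
Jide is living and takes 1/24.
Ifeoma is living and takes 1/8.
Uzoma is living and takes 1/4.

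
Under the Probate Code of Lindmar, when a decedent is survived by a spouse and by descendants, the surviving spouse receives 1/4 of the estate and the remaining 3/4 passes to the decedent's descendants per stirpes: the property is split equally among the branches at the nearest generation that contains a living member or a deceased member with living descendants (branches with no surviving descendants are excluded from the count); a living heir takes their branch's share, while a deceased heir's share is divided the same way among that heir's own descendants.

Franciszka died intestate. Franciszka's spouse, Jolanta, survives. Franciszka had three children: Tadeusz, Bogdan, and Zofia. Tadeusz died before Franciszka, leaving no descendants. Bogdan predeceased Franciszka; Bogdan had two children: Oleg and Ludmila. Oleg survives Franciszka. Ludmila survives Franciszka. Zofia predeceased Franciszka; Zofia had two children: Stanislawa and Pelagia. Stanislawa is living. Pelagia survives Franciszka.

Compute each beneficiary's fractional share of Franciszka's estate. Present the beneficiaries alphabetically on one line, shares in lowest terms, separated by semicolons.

Jolanta 1/4; Ludmila 3/16; Oleg 3/16; Pelagia 3/16; Stanislawa 3/16

Jolanta, as surviving spouse, takes 1/4.
The remaining 3/4 passes to Franciszka's descendants per stirpes.
Tadeusz left no surviving issue, so that branch lapses and is disregarded.
The 3/4 is divided into 2 equal shares of 3/8 among Bogdan, Zofia.
Bogdan predeceased; the 3/8 allotted to Bogdan's branch passes to Bogdan's issue by representation.
The 3/8 is divided into 2 equal shares of 3/16 among Oleg, Ludmila.
Oleg is living and takes 3/16.
Ludmila is living and takes 3/16.
Zofia predeceased; the 3/8 allotted to Zofia's branch passes to Zofia's issue by representation.
The 3/8 is divided into 2 equal shares of 3/16 among Stanislawa, Pelagia.
Stanislawa is living and takes 3/16.
Pelagia is living and takes 3/16.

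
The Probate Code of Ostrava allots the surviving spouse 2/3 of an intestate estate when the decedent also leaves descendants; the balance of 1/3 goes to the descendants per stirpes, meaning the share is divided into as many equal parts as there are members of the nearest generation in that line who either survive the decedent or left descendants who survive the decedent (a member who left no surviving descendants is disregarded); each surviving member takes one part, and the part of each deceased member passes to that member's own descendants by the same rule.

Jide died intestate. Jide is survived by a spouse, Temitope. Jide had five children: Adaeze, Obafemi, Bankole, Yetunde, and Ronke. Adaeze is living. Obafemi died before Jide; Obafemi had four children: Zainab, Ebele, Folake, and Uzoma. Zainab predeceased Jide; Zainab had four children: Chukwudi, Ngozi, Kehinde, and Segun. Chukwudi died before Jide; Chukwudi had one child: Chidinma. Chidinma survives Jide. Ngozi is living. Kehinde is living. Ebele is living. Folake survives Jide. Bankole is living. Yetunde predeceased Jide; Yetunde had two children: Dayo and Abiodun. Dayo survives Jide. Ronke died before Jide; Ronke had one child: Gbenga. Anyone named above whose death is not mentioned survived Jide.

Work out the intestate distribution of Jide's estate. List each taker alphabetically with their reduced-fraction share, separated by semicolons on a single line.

Temitope, as surviving spouse, takes 2/3.
The remaining 1/3 passes to Jide's descendants per stirpes.
The 1/3 is divided into 5 equal shares of 1/15 among Adaeze, Obafemi, Bankole, Yetunde, Ronke.
Adaeze is living and takes 1/15.
Obafemi predeceased; the 1/15 allotted to Obafemi's branch passes to Obafemi's issue by representation.
The 1/15 is divided into 4 equal shares of 1/60 among Zainab, Ebele, Folake, Uzoma.
Zainab predeceased; the 1/60 allotted to Zainab's branch passes to Zainab's issue by representation.
The 1/60 is divided into 4 equal shares of 1/240 among Chukwudi, Ngozi, Kehinde, Segun.
Chukwudi predeceased; the 1/240 allotted to Chukwudi's branch passes to Chukwudi's issue by representation.
Chidinma is the sole taker at this level and receives the full 1/240.
Ngozi is living and takes 1/240.
Kehinde is living and takes 1/240.
Segun is living and takes 1/240.
Ebele is living and takes 1/60.
Folake is living and takes 1/60.
Uzoma is living and takes 1/60.
Bankole is living and takes 1/15.
Yetunde predeceased; the 1/15 allotted to Yetunde's branch passes to Yetunde's issue by representation.
The 1/15 is divided into 2 equal shares of 1/30 among Dayo, Abiodun.
Dayo is living and takes 1/30.
Abiodun is living and takes 1/30.
Ronke predeceased; the 1/15 allotted to Ronke's branch passes to Ronke's issue by representation.
Gbenga is the sole taker at this level and receives the full 1/15.

Abiodun 1/30; Adaeze 1/15; Bankole 1/15; Chidinma 1/240; Dayo 1/30; Ebele 1/60; Folake 1/60; Gbenga 1/15; Kehinde 1/240; Ngozi 1/240; Segun 1/240; Temitope 2/3; Uzoma 1/60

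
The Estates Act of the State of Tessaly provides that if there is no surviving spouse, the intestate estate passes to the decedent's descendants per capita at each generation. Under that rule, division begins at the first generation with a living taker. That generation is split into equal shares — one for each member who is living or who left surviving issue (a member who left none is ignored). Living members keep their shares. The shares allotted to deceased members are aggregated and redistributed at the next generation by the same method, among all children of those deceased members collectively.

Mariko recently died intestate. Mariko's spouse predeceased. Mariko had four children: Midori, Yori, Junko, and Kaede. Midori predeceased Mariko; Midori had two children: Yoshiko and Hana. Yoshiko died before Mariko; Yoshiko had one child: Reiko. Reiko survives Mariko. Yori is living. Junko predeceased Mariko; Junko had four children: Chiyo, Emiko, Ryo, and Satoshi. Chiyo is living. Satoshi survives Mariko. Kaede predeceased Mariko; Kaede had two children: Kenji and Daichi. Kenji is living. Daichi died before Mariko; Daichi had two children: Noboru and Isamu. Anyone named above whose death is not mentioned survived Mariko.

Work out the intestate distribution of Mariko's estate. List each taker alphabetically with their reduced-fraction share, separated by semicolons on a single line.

Chiyo 3/32; Emiko 3/32; Hana 3/32; Isamu 1/16; Kenji 3/32; Noboru 1/16; Reiko 1/16; Ryo 3/32; Satoshi 3/32; Yori 1/4

There is no surviving spouse, so the entire estate passes to Mariko's descendants per capita at each generation.
At generation 1 (Midori, Yori, Junko, Kaede) there are 4 shares of (1)/4 = 1/4 each.
Living: Yori — each takes 1/4.
Deceased: Midori, Junko, and Kaede. Their combined 3/4 is pooled and carried to generation 2.
At generation 2 (Yoshiko, Hana, Chiyo, Emiko, Ryo, Satoshi, Kenji, Daichi) there are 8 shares of (3/4)/8 = 3/32 each.
Living: Hana, Chiyo, Emiko, Ryo, Satoshi, and Kenji — each takes 3/32.
Deceased: Yoshiko and Daichi. Their combined 3/16 is pooled and carried to generation 3.
At generation 3 (Reiko, Noboru, Isamu) there are 3 shares of (3/16)/3 = 1/16 each.
Living: Reiko, Noboru, and Isamu — each takes 1/16.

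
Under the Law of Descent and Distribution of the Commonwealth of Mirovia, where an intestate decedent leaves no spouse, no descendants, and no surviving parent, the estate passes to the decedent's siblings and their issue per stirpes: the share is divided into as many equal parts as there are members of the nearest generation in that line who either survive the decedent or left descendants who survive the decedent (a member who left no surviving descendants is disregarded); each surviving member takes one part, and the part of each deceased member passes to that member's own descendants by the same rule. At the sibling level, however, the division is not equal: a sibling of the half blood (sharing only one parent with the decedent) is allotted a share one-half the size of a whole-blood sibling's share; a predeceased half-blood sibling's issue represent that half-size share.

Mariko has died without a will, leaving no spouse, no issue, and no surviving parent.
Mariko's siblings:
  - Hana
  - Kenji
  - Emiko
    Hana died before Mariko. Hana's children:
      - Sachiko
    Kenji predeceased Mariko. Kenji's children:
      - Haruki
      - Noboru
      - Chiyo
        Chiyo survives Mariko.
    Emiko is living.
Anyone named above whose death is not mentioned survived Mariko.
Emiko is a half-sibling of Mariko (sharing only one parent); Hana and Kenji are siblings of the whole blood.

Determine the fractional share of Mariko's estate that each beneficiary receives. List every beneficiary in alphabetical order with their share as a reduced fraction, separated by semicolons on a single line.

Chiyo 2/15; Emiko 1/5; Haruki 2/15; Noboru 2/15; Sachiko 2/5

No spouse, descendants, or parent survives, so the estate passes to Mariko's siblings per stirpes.
Half-blood siblings count for one-half the weight of whole-blood siblings at the initial division.
Dividing 1 in proportion to weights (total weight 5/2): Hana (weight 1) → 2/5; Kenji (weight 1) → 2/5; Emiko (weight 1/2) → 1/5.
Hana predeceased; the 2/5 allotted to Hana's branch passes to Hana's issue by representation.
Sachiko is the sole taker at this level and receives the full 2/5.
Kenji predeceased; the 2/5 allotted to Kenji's branch passes to Kenji's issue by representation.
The 2/5 is divided into 3 equal shares of 2/15 among Haruki, Noboru, Chiyo.
Haruki is living and takes 2/15.
Noboru is living and takes 2/15.
Chiyo is living and takes 2/15.
Emiko is living and takes 1/5.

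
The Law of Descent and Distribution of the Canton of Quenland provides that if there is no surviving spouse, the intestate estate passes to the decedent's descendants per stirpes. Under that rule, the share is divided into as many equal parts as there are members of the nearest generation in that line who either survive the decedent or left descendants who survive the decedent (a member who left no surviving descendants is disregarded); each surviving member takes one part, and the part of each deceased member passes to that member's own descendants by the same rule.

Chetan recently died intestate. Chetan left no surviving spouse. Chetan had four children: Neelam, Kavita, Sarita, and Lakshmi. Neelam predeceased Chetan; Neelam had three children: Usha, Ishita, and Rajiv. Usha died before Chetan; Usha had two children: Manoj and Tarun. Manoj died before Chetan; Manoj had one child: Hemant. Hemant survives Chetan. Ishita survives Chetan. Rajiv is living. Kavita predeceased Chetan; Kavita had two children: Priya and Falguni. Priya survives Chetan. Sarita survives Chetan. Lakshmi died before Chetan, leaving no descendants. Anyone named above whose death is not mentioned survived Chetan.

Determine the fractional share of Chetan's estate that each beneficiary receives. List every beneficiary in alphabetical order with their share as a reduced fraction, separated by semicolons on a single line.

Falguni 1/6; Hemant 1/18; Ishita 1/9; Priya 1/6; Rajiv 1/9; Sarita 1/3; Tarun 1/18

There is no surviving spouse, so the entire estate passes to Chetan's descendants per stirpes.
Lakshmi left no surviving issue, so that branch lapses and is disregarded.
The estate is divided into 3 equal shares of 1/3 among Neelam, Kavita, Sarita.
Neelam predeceased; the 1/3 allotted to Neelam's branch passes to Neelam's issue by representation.
The 1/3 is divided into 3 equal shares of 1/9 among Usha, Ishita, Rajiv.
Usha predeceased; the 1/9 allotted to Usha's branch passes to Usha's issue by representation.
The 1/9 is divided into 2 equal shares of 1/18 among Manoj, Tarun.
Manoj predeceased; the 1/18 allotted to Manoj's branch passes to Manoj's issue by representation.
Hemant is the sole taker at this level and receives the full 1/18.
Tarun is living and takes 1/18.
Ishita is living and takes 1/9.
Rajiv is living and takes 1/9.
Kavita predeceased; the 1/3 allotted to Kavita's branch passes to Kavita's issue by representation.
The 1/3 is divided into 2 equal shares of 1/6 among Priya, Falguni.
Priya is living and takes 1/6.
Falguni is living and takes 1/6.
Sarita is living and takes 1/3.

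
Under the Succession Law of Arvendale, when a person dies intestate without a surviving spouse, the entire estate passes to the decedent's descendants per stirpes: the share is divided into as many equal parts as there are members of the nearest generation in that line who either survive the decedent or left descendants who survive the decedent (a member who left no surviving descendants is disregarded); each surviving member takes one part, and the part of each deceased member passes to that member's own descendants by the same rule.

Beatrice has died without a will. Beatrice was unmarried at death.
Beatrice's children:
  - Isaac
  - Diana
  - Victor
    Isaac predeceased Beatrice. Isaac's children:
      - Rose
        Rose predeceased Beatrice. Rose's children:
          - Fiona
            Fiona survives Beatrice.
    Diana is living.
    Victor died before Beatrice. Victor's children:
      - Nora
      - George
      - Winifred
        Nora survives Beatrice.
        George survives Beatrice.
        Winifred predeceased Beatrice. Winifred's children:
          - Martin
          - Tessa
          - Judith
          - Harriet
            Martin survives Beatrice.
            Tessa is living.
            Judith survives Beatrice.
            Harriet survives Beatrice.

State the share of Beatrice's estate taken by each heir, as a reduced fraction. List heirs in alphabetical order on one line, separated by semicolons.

There is no surviving spouse, so the entire estate passes to Beatrice's descendants per stirpes.
The estate is divided into 3 equal shares of 1/3 among Isaac, Diana, Victor.
Isaac predeceased; the 1/3 allotted to Isaac's branch passes to Isaac's issue by representation.
Rose's line is the sole branch at this level, so the full 1/3 passes to Rose's issue by representation.
Fiona is the sole taker at this level and receives the full 1/3.
Diana is living and takes 1/3.
Victor predeceased; the 1/3 allotted to Victor's branch passes to Victor's issue by representation.
The 1/3 is divided into 3 equal shares of 1/9 among Nora, George, Winifred.
Nora is living and takes 1/9.
George is living and takes 1/9.
Winifred predeceased; the 1/9 allotted to Winifred's branch passes to Winifred's issue by representation.
The 1/9 is divided into 4 equal shares of 1/36 among Martin, Tessa, Judith, Harriet.
Martin is living and takes 1/36.
Tessa is living and takes 1/36.
Judith is living and takes 1/36.
Harriet is living and takes 1/36.

Diana 1/3; Fiona 1/3; George 1/9; Harriet 1/36; Judith 1/36; Martin 1/36; Nora 1/9; Tessa 1/36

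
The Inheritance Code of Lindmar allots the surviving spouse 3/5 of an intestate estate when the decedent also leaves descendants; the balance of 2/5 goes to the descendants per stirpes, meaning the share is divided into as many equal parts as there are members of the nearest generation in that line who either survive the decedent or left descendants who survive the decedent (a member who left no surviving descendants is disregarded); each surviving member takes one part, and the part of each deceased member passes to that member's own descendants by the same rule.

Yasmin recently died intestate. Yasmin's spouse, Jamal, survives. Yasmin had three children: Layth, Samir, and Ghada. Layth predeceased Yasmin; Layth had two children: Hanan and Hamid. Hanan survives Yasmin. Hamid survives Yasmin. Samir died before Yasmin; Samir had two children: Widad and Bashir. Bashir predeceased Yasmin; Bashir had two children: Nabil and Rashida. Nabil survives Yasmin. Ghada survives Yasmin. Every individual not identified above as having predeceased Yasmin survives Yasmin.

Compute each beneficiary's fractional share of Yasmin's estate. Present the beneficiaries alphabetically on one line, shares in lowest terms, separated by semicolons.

Ghada 2/15; Hamid 1/15; Hanan 1/15; Jamal 3/5; Nabil 1/30; Rashida 1/30; Widad 1/15

Jamal, as surviving spouse, takes 3/5.
The remaining 2/5 passes to Yasmin's descendants per stirpes.
The 2/5 is divided into 3 equal shares of 2/15 among Layth, Samir, Ghada.
Layth predeceased; the 2/15 allotted to Layth's branch passes to Layth's issue by representation.
The 2/15 is divided into 2 equal shares of 1/15 among Hanan, Hamid.
Hanan is living and takes 1/15.
Hamid is living and takes 1/15.
Samir predeceased; the 2/15 allotted to Samir's branch passes to Samir's issue by representation.
The 2/15 is divided into 2 equal shares of 1/15 among Widad, Bashir.
Widad is living and takes 1/15.
Bashir predeceased; the 1/15 allotted to Bashir's branch passes to Bashir's issue by representation.
The 1/15 is divided into 2 equal shares of 1/30 among Nabil, Rashida.
Nabil is living and takes 1/30.
Rashida is living and takes 1/30.
Ghada is living and takes 2/15.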